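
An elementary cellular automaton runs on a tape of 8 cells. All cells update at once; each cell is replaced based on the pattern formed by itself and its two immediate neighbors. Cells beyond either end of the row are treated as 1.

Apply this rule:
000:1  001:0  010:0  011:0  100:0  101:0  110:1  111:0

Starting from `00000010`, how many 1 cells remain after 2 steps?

2

01111000
00001010
count of 1: 2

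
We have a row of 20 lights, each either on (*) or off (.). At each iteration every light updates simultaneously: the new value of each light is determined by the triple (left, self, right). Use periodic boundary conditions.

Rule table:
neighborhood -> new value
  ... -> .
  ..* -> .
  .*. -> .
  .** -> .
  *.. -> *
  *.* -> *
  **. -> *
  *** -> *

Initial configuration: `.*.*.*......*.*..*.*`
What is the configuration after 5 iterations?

iteration 1: *.*.*.*......*.*..*.
iteration 2: .*.*.*.*......*.*..*
iteration 3: *.*.*.*.*......*.*..
iteration 4: .*.*.*.*.*......*.*.
iteration 5: ..*.*.*.*.*......*.*

..*.*.*.*.*......*.*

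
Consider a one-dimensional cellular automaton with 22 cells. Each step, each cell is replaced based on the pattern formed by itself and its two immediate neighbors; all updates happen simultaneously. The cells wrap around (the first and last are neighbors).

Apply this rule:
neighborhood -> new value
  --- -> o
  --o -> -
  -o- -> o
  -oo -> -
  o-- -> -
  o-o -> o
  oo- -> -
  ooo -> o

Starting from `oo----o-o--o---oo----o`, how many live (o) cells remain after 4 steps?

step 1: o--oo-ooo--o-o----oo--
step 2: o----o-o---ooo-oo-----
step 3: o-oo-ooo-o--o-o---ooo-
step 4: oo--o-o-oo--ooo-o--o-o
count of o: 12

12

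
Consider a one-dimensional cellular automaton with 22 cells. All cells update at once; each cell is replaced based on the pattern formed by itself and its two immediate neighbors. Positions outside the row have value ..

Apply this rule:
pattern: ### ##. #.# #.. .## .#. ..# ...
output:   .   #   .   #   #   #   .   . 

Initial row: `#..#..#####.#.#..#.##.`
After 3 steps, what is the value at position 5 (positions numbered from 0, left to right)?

step 1: ##.##.#...#.#.##.#.###
step 2: ##.##.##..#.#.##.#.#.#
step 3: ##.##.###.#.#.##.#.#.#
position 5 holds .

.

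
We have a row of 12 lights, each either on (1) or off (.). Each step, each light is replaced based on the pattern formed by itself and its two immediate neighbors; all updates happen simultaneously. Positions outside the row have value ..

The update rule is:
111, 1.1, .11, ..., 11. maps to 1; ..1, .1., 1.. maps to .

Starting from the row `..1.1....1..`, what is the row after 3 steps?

11111.111..1

step 1: 1..1..11...1
step 2: ......11.1..
step 3: 11111.111..1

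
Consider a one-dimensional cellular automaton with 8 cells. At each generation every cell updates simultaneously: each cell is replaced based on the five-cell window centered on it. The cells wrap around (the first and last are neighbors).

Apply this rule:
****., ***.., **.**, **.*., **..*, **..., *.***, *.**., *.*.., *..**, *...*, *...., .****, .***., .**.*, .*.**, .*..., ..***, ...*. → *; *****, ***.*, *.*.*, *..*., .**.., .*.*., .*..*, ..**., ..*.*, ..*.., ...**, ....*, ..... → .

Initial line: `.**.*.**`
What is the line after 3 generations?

**.*****

****.***
..*.***.
**.*****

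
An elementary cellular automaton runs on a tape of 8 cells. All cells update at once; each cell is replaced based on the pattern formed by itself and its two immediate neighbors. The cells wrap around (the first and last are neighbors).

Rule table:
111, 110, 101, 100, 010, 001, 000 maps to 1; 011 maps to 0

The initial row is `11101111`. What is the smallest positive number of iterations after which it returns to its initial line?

iteration 1: 11110111
iteration 2: 11111011
iteration 3: 11111101
iteration 4: 11111110
iteration 5: 01111111
iteration 6: 10111111
iteration 7: 11011111
iteration 8: 11101111

8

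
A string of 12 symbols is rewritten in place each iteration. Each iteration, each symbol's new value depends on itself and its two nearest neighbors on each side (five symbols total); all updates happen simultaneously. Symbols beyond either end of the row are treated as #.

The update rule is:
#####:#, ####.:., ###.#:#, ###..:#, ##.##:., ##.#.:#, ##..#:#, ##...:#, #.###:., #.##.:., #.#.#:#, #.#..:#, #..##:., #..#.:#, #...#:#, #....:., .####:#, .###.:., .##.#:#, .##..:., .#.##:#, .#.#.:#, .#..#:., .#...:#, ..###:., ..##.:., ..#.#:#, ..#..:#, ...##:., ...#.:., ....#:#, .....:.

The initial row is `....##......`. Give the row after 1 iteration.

#.#...#...#.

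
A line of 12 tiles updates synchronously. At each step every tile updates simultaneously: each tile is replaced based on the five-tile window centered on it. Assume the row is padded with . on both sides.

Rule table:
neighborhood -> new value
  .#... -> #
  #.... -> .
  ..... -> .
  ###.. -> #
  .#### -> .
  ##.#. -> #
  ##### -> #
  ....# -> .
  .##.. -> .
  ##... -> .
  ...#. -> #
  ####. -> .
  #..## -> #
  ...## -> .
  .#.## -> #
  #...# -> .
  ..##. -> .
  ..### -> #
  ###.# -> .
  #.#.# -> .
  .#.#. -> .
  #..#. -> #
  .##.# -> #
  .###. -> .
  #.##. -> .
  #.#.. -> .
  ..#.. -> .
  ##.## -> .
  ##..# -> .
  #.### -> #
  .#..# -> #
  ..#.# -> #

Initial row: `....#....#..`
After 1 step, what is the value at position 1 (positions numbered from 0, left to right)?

.

step 1: ...#.#..#.#.
position 1 holds .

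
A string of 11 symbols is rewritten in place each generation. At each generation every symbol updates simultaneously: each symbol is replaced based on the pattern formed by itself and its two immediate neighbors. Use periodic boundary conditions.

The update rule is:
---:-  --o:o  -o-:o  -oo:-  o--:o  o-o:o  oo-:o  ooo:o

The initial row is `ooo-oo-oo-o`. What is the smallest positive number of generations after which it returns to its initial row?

oooo-oo-oo-
-oooo-oo-oo
o-oooo-oo-o
oo-oooo-oo-
-oo-oooo-oo
o-oo-oooo-o
oo-oo-oooo-
-oo-oo-oooo
o-oo-oo-ooo
oo-oo-oo-oo
ooo-oo-oo-o

11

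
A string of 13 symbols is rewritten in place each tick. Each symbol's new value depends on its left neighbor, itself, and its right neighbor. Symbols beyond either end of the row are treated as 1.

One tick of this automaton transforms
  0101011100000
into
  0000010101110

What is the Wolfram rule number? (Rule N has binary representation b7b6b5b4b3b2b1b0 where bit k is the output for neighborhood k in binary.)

73

position 6: 111 → 0  (bit 7 = 0)
position 7: 110 → 1  (bit 6 = 1)
position 0: 101 → 0  (bit 5 = 0)
position 8: 100 → 0  (bit 4 = 0)
position 5: 011 → 1  (bit 3 = 1)
position 1: 010 → 0  (bit 2 = 0)
position 12: 001 → 0  (bit 1 = 0)
position 9: 000 → 1  (bit 0 = 1)
bits b7..b0 = 01001001 = 73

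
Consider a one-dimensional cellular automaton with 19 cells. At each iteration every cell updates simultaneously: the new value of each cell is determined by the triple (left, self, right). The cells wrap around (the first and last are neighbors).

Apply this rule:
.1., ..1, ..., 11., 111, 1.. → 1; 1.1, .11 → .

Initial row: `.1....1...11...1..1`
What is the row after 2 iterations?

..11111111..1111111

.111111111.11111111
..11111111..1111111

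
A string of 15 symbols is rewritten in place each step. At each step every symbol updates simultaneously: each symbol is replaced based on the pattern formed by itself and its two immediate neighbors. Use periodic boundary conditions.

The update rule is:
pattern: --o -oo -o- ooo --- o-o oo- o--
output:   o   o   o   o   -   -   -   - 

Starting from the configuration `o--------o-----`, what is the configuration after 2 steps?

o-------oo----o
-------oo----oo

-------oo----oo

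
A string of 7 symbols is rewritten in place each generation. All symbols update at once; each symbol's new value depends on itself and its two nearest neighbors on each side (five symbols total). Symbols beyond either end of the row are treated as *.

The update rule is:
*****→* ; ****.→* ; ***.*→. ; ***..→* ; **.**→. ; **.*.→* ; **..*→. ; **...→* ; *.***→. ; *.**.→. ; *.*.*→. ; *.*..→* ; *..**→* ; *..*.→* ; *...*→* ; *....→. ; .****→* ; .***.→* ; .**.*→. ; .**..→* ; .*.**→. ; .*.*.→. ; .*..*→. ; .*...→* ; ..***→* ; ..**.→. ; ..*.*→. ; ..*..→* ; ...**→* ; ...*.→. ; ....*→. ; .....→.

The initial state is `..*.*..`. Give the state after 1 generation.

.*..*.*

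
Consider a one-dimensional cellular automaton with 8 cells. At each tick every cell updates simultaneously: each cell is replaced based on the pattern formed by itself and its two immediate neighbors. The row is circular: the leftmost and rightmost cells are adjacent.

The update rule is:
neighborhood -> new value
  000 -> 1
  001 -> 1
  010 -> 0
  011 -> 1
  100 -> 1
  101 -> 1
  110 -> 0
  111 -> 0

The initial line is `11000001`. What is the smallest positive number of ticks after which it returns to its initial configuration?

tick 1: 00111111
tick 2: 11100000
tick 3: 10011111
tick 4: 01110000
tick 5: 11001111
tick 6: 00111000
tick 7: 11100111
tick 8: 00011100
tick 9: 11110011
tick 10: 00001110
tick 11: 11111001
tick 12: 00000111
tick 13: 11111100
tick 14: 10000011
tick 15: 01111110
tick 16: 11000001

16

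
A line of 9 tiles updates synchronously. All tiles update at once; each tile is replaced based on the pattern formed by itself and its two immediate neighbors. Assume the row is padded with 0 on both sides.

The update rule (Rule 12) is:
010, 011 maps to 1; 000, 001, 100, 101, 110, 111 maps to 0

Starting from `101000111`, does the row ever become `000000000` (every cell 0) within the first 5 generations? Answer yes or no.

101000100
101000100  (fixed point — unchanged through generation 5)
generation 5 is 101000100, still not uniform 0

no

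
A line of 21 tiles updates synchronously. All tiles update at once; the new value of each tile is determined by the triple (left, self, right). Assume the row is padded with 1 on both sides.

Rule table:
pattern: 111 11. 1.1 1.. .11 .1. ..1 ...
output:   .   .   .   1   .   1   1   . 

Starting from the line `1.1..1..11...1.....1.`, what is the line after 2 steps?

11......111....1.1...

step 1: ..111111..1.111...11.
step 2: 11......111....1.1...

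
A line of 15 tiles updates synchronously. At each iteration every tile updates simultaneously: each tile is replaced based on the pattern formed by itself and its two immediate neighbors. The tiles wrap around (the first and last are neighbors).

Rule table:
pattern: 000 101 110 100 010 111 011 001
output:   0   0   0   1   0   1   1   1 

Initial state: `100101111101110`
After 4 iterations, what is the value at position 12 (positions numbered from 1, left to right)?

iteration 1: 011001111001100
iteration 2: 110111110111010
iteration 3: 100111100110000
iteration 4: 011111011101001
position 12 holds 1

1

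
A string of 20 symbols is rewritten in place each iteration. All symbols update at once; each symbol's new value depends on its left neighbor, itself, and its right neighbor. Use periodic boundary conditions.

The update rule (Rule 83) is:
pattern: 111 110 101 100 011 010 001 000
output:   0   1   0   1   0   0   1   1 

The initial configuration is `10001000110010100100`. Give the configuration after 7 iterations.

10111011100010010011

01110111011100011011
00010001000111101001
11101110111000100110
00100010001111011010
11011101110001001001
01000100011110110110
10111011100010010011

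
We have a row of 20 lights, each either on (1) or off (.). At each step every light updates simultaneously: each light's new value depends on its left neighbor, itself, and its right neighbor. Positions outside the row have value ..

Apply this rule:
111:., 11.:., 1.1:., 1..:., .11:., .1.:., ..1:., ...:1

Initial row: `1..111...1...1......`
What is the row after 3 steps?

.......1...1...11111
111111...1...1......
.......1...1...11111

.......1...1...11111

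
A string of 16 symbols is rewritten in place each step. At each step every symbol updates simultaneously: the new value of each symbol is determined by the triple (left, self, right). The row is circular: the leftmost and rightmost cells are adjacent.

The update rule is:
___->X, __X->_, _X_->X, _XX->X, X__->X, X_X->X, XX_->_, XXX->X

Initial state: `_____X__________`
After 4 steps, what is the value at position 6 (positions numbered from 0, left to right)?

X

XXXX_XXXXXXXXXXX
XXX_XXXXXXXXXXXX
XX_XXXXXXXXXXXXX
X_XXXXXXXXXXXXXX
position 6 holds X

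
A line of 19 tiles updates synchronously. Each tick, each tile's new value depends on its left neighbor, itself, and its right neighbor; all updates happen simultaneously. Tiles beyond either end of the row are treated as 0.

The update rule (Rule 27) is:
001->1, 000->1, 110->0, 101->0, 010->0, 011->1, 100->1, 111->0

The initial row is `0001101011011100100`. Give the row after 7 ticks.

tick 1: 1111000010010011011
tick 2: 1000111101101110010
tick 3: 0111100001001001101
tick 4: 1100011110110111000
tick 5: 1011110000100100111
tick 6: 0010001111011011100
tick 7: 1101111000010010011

1101111000010010011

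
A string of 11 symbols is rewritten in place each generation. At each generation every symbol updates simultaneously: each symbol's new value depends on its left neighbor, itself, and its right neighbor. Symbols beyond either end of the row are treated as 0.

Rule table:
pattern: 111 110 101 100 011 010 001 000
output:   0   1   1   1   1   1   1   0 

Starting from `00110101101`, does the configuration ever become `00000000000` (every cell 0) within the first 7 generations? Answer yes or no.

generation 1: 01111111111
generation 2: 11000000001
generation 3: 11100000011
generation 4: 10110000111
generation 5: 11111001101
generation 6: 10001111111
generation 7: 11011000001
generation 7 is 11011000001, still not uniform 0

no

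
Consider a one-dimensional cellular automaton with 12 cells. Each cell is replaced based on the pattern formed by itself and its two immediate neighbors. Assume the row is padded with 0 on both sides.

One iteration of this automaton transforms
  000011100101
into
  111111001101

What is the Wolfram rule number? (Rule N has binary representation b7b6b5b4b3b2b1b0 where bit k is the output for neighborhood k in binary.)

143

position 5: 111 → 1  (bit 7 = 1)
position 6: 110 → 0  (bit 6 = 0)
position 10: 101 → 0  (bit 5 = 0)
position 7: 100 → 0  (bit 4 = 0)
position 4: 011 → 1  (bit 3 = 1)
position 9: 010 → 1  (bit 2 = 1)
position 3: 001 → 1  (bit 1 = 1)
position 0: 000 → 1  (bit 0 = 1)
bits b7..b0 = 10001111 = 143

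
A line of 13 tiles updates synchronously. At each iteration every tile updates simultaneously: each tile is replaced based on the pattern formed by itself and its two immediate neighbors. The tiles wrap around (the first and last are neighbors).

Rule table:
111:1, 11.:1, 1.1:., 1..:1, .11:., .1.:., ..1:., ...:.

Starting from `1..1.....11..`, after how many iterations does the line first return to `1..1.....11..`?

iteration 1: .1..1.....11.
iteration 2: ..1..1.....11
iteration 3: 1..1..1.....1
iteration 4: 11..1..1.....
iteration 5: .11..1..1....
iteration 6: ..11..1..1...
iteration 7: ...11..1..1..
iteration 8: ....11..1..1.
iteration 9: .....11..1..1
iteration 10: 1.....11..1..
iteration 11: .1.....11..1.
iteration 12: ..1.....11..1
iteration 13: 1..1.....11..

13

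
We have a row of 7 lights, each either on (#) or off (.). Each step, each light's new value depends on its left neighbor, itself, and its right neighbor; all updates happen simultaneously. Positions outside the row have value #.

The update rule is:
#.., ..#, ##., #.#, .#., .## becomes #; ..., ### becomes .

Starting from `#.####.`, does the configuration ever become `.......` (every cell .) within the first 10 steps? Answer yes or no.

no

###..##
..####.
###..##  (repeats step 1; period 2)
step 10: ..####.
step 10 is ..####., still not uniform .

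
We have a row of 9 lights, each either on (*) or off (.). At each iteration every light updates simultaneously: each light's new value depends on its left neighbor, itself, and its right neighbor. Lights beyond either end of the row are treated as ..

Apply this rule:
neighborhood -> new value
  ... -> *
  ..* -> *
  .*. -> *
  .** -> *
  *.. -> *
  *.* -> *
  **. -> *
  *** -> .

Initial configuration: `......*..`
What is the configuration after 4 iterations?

*.......*

*********
*.......*
*********  (repeats iteration 1; period 2)
iteration 4: *.......*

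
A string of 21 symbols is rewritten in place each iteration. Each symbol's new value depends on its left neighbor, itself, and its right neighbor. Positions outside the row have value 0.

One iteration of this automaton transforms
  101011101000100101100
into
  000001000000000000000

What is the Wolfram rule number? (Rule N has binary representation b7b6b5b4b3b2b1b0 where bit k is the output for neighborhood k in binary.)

position 5: 111 → 1  (bit 7 = 1)
position 6: 110 → 0  (bit 6 = 0)
position 1: 101 → 0  (bit 5 = 0)
position 9: 100 → 0  (bit 4 = 0)
position 4: 011 → 0  (bit 3 = 0)
position 0: 010 → 0  (bit 2 = 0)
position 11: 001 → 0  (bit 1 = 0)
position 10: 000 → 0  (bit 0 = 0)
bits b7..b0 = 10000000 = 128

128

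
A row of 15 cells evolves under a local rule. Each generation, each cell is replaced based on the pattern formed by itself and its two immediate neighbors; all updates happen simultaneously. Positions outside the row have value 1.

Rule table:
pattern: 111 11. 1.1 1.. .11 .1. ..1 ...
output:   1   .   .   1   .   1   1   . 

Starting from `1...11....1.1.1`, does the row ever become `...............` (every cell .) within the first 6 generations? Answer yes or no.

no

generation 1: .1.1..1..11.1..
generation 2: .1.111111...111
generation 3: .1..1111.1.1.11
generation 4: .111.11..1.1..1
generation 5: ..1....111.111.
generation 6: 1111..1.1...1..
generation 6 is 1111..1.1...1.., still not uniform .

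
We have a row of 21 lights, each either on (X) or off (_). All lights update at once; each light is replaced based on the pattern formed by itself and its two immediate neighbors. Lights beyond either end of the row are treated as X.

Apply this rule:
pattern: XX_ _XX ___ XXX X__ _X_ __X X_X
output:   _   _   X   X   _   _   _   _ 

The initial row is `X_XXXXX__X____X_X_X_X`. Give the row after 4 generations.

_XXXXXX_________XX___

generation 1: ___XXX_____XX________
generation 2: _X__X__XXX____XXXXXX_
generation 3: ________X__XX__XXXX__
generation 4: _XXXXXX_________XX___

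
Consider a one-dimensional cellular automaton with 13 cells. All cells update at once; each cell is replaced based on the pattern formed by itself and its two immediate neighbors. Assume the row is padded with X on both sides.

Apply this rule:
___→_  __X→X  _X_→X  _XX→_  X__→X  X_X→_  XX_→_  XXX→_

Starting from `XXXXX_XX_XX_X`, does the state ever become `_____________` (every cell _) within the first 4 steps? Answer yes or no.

yes

_____________
all cells are _ at step 1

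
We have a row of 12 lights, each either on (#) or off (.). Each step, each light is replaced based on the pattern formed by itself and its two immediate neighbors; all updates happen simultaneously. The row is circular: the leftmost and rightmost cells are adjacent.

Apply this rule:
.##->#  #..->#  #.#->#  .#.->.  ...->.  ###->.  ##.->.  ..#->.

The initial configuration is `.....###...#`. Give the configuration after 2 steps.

#....#..#...
.#....#..#..

.#....#..#..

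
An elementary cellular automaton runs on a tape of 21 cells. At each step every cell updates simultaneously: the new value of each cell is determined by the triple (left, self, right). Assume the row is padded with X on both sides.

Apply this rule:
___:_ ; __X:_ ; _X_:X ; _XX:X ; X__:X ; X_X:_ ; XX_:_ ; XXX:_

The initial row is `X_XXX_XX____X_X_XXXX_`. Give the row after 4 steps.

X_X_X_X_X_X_X_X_X_XX_

__X___X_X___X_X_X____
X_XX__X_XX__X_X_XX___
__X_X_X_X_X_X_X_X_X__
X_X_X_X_X_X_X_X_X_XX_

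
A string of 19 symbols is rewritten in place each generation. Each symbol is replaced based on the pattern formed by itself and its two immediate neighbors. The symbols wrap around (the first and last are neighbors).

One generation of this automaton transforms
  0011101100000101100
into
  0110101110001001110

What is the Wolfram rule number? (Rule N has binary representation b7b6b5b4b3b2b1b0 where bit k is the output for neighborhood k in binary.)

90

position 3: 111 → 0  (bit 7 = 0)
position 4: 110 → 1  (bit 6 = 1)
position 5: 101 → 0  (bit 5 = 0)
position 8: 100 → 1  (bit 4 = 1)
position 2: 011 → 1  (bit 3 = 1)
position 13: 010 → 0  (bit 2 = 0)
position 1: 001 → 1  (bit 1 = 1)
position 0: 000 → 0  (bit 0 = 0)
bits b7..b0 = 01011010 = 90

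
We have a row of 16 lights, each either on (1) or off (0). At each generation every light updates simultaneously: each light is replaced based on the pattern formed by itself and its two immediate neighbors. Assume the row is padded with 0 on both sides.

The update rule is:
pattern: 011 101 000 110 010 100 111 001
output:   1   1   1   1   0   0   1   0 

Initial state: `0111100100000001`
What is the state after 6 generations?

0111100001111100
0111101101111101
0111111111111110
0111111111111110  (fixed point — unchanged through generation 6)

0111111111111110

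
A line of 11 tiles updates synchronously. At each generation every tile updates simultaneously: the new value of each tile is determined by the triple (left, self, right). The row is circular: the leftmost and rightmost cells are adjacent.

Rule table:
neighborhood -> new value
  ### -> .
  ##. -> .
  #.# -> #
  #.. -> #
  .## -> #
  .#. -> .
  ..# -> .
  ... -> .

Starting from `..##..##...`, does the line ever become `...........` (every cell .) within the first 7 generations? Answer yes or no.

..#.#.#.#..
...#.#.#.#.
....#.#.#.#
#....#.#.#.
.#....#.#.#
#.#....#.#.
.#.#....#.#
generation 7 is .#.#....#.#, still not uniform .

no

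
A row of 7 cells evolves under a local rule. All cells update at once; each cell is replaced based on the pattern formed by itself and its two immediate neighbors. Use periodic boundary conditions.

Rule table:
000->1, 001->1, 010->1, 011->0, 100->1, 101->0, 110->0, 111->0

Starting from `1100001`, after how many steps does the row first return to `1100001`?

0011110
1100001

2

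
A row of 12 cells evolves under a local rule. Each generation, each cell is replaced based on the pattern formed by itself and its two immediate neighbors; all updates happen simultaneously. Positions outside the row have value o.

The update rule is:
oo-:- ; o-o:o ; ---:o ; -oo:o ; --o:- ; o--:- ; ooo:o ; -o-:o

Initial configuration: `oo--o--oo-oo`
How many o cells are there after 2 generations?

o---o--o-ooo
--o-o--ooooo
count of o: 7

7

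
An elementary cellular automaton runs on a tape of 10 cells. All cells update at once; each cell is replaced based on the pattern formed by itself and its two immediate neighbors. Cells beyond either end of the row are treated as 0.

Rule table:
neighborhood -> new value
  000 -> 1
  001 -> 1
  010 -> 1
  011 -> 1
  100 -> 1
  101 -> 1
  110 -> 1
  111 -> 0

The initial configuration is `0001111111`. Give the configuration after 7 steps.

1111000001

1111000001
1001111111
1111000001  (repeats step 1; period 2)
step 7: 1111000001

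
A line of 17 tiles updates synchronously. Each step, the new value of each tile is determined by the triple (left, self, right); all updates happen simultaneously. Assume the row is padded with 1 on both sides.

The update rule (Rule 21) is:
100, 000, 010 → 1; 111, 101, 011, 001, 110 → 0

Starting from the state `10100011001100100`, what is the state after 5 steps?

11100000000111110

00111000100010110
10000110111010000
01110000000011110
00001111111000000
11100000000111110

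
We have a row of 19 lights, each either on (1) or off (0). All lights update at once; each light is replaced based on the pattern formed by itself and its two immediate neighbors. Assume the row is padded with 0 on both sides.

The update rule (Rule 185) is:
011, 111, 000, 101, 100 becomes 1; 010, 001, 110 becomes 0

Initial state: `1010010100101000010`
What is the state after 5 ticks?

0010010100110101101

0101001010010111001
0010100101001110100
1001010010101101011
0100101001011010110
0010010100110101101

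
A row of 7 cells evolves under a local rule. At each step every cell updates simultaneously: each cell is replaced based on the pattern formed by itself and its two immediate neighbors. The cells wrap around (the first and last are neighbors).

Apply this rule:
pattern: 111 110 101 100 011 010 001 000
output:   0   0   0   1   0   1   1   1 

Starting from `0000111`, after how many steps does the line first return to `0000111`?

step 1: 1111000
step 2: 0000111

2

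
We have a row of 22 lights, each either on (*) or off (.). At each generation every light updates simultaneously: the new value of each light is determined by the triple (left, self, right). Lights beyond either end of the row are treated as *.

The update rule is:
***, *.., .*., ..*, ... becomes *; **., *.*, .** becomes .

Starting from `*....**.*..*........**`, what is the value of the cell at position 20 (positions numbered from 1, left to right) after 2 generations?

generation 1: .****...************.*
generation 2: ..**.***.**********...
position 20 holds .

.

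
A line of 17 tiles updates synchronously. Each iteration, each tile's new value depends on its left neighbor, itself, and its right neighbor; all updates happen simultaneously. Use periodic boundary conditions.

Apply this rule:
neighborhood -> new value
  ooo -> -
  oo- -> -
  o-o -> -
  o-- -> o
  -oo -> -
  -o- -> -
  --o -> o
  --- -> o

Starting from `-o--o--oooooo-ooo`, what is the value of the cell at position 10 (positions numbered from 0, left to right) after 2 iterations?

iteration 1: --oo-oo----------
iteration 2: oo-----oooooooooo
position 10 holds o

o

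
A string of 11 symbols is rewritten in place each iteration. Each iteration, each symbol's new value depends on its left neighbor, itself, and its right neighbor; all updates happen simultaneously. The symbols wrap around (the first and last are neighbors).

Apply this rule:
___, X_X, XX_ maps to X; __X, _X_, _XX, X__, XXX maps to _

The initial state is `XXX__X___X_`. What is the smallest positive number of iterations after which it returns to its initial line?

__X____X__X
____XX_____
XXX__X_XXXX
__X___X____
X___X___XXX
X_X___X____
_X__X___XX_
______X__X_
XXXXX______
____X_XXXX_
XXX__X___X_

11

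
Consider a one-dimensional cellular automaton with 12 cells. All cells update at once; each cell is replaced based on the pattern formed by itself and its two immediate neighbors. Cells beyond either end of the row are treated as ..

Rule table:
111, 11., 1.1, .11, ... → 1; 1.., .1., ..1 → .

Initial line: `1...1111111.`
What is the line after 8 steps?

11111111111.

..1.1111111.
1..11111111.
...11111111.
11.11111111.
11111111111.
11111111111.  (fixed point — unchanged through step 8)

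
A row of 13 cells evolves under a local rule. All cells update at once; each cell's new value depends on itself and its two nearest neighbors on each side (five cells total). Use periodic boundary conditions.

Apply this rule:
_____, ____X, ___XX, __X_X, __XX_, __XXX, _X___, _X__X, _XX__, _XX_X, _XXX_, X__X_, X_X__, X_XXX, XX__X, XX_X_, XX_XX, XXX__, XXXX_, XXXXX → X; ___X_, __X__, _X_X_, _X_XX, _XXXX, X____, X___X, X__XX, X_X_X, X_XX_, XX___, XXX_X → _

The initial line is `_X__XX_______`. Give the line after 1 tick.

__X_XX__XXXXX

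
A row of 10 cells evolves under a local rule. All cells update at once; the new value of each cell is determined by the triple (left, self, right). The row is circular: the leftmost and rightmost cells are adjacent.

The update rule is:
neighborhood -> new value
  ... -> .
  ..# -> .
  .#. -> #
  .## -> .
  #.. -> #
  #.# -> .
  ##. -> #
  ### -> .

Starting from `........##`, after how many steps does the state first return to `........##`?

10

step 1: #........#
step 2: ##........
step 3: .##.......
step 4: ..##......
step 5: ...##.....
step 6: ....##....
step 7: .....##...
step 8: ......##..
step 9: .......##.
step 10: ........##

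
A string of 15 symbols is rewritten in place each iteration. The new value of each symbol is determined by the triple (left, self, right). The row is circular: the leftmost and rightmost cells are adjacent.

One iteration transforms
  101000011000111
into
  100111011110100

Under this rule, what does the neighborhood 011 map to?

1

At position 7 the neighborhood is 011; the next row has 1 there.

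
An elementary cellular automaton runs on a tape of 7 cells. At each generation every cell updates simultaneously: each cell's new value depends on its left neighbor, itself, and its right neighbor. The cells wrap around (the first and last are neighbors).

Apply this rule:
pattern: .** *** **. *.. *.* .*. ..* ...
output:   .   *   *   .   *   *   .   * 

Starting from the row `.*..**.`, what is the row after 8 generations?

.*...*.
.*.*.*.
.*****.
..****.
*..***.
*...***
*.*..**
***...*

***...*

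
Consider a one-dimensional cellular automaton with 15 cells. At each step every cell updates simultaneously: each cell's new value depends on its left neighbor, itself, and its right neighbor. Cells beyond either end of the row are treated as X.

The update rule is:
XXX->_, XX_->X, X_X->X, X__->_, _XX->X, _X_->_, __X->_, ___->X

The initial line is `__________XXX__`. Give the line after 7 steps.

_XXXXXXXX_X_X__
XX______XX_X___
_X_XXXX_XXX__X_
X_XX__XXX_X___X
XXXX__X_XX__X_X
___X___XXX___XX
_X___X_X_X_X_X_

_X___X_X_X_X_X_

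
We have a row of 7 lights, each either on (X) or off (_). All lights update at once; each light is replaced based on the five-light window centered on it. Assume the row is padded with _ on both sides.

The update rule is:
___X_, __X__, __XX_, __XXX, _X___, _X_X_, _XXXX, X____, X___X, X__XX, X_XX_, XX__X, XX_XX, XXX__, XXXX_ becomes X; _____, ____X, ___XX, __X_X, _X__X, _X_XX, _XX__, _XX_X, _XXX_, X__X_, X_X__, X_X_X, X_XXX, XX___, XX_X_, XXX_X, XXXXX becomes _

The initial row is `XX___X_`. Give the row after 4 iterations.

__X__X_

X__XXXX
X_XXXXX
___X_XX
__X__X_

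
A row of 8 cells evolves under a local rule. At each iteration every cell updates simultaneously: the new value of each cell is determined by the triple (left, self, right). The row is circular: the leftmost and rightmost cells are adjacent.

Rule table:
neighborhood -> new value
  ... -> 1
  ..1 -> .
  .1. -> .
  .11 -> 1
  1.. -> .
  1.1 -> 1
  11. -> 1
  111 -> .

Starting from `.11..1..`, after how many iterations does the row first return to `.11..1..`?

4

iteration 1: .11....1
iteration 2: 111.11..
iteration 3: 1.1111..
iteration 4: .11..1..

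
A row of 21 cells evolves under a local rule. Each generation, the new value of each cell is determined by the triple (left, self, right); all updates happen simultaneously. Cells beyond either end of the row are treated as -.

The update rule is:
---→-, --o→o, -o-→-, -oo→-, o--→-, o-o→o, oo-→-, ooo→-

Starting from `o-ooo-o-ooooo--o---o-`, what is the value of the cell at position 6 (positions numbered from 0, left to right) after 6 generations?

-

-o---o-o------o---o--
o---o-o------o---o---
---o-o------o---o----
--o-o------o---o-----
-o-o------o---o------
o-o------o---o-------
position 6 holds -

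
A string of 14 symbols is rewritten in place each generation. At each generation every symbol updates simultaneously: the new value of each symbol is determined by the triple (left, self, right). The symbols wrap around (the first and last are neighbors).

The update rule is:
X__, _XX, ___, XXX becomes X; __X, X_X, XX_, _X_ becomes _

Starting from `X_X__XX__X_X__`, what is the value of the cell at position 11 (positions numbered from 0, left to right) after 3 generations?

___X_X_X____X_
XX______XXX__X
X_XXXXX_XX_X_X
position 11 holds X

X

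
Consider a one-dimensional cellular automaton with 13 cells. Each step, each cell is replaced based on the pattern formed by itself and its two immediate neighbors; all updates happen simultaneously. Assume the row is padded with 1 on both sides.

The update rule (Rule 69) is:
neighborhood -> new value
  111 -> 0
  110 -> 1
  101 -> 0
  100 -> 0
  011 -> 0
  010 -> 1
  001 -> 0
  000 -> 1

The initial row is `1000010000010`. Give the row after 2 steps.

1001010001010

step 1: 1011010111010
step 2: 1001010001010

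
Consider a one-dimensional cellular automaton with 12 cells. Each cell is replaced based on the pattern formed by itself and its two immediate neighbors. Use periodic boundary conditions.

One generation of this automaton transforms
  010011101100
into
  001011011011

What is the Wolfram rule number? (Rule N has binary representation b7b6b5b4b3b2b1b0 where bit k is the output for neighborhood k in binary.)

position 5: 111 → 1  (bit 7 = 1)
position 6: 110 → 0  (bit 6 = 0)
position 7: 101 → 1  (bit 5 = 1)
position 2: 100 → 1  (bit 4 = 1)
position 4: 011 → 1  (bit 3 = 1)
position 1: 010 → 0  (bit 2 = 0)
position 0: 001 → 0  (bit 1 = 0)
position 11: 000 → 1  (bit 0 = 1)
bits b7..b0 = 10111001 = 185

185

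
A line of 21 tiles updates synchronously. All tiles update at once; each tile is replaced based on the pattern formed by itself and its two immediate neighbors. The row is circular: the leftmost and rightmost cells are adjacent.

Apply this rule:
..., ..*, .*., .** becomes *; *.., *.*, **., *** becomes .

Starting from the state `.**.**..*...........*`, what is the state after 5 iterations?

.*..*..**.***********
.*.**.**..*..........
**.*..*..**.*********
...*.**.**..*........
****.*..*..**.*******

****.*..*..**.*******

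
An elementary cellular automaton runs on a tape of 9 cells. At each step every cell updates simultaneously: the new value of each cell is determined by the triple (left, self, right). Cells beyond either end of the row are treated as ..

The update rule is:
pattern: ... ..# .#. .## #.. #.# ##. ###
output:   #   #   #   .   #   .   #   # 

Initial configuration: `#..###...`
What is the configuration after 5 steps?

###.###.#

###.#####
.##..####
#.###.###
#..##..##
###.###.#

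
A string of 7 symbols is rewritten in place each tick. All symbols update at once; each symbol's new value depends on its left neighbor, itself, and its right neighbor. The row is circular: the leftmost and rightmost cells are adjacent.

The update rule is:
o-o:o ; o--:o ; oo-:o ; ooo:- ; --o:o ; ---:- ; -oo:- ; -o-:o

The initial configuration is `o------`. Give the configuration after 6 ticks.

o-oo-oo

tick 1: oo----o
tick 2: -oo--o-
tick 3: o-ooooo
tick 4: oo-----
tick 5: -oo---o
tick 6: o-oo-oo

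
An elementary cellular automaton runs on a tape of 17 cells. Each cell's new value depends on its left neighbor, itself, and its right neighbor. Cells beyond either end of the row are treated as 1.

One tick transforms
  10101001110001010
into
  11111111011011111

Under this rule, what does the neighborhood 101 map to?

At position 1 the neighborhood is 101; the next row has 1 there.

1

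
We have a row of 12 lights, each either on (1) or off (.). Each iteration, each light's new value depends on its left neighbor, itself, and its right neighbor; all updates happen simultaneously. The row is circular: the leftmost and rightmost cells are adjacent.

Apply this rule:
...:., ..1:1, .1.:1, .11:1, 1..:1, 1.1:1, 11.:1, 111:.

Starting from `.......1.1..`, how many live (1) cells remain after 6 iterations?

3

......11111.
.....11...11
1...1111.111
11.11..111..
11111111.111
.......111..
count of 1: 3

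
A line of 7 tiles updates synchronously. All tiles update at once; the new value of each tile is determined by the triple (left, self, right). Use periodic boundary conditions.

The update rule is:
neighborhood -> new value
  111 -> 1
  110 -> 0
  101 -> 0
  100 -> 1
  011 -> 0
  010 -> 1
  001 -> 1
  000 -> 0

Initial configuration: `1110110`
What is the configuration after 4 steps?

0101111

0100000
1110000
0101001
0101111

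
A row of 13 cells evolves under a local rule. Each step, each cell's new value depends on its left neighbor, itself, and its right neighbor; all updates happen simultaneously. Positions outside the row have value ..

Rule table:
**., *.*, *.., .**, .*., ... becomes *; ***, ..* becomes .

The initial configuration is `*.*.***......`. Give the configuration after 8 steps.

step 1: *****.*******
step 2: *...***.....*
step 3: ***.*.*****.*
step 4: *.*****...***
step 5: ***...***.*.*
step 6: *.***.*.*****
step 7: ***.*****...*
step 8: *.***...***.*

*.***...***.*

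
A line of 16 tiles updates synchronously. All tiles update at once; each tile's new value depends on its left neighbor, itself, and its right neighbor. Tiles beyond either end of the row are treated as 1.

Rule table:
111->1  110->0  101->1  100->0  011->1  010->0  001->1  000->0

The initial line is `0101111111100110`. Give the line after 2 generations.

1011111111001101
0111111110011011

0111111110011011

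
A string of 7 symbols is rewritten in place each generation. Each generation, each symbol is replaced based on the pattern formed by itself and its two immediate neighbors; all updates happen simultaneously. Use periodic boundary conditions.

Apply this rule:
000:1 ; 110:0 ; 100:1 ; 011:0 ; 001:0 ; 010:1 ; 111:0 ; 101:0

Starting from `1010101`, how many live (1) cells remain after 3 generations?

0010100
1010111
0010000
count of 1: 1

1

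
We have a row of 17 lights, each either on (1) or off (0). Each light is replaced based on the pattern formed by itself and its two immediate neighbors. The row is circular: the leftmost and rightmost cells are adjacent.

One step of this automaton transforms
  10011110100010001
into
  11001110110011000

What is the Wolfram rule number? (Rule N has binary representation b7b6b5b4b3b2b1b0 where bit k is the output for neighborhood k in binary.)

212

position 4: 111 → 1  (bit 7 = 1)
position 0: 110 → 1  (bit 6 = 1)
position 7: 101 → 0  (bit 5 = 0)
position 1: 100 → 1  (bit 4 = 1)
position 3: 011 → 0  (bit 3 = 0)
position 8: 010 → 1  (bit 2 = 1)
position 2: 001 → 0  (bit 1 = 0)
position 10: 000 → 0  (bit 0 = 0)
bits b7..b0 = 11010100 = 212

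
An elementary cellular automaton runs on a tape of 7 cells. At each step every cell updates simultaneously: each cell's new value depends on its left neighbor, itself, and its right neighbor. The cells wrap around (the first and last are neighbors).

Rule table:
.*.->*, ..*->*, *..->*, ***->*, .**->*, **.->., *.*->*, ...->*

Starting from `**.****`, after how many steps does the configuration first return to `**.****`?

7

*.*****
.******
******.
*****.*
****.**
***.***
**.****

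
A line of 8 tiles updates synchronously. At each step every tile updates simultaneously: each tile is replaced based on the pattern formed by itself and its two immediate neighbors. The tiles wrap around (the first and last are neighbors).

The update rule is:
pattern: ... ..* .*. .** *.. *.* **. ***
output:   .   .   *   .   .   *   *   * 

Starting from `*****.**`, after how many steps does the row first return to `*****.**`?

step 1: ******.*
step 2: *******.
step 3: .*******
step 4: *.******
step 5: **.*****
step 6: ***.****
step 7: ****.***
step 8: *****.**

8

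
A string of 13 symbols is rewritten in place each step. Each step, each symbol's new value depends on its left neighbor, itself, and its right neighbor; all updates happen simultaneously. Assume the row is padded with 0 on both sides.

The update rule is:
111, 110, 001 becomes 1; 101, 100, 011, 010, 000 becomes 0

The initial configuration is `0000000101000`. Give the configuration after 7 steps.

1000000000000

0000001000000
0000010000000
0000100000000
0001000000000
0010000000000
0100000000000
1000000000000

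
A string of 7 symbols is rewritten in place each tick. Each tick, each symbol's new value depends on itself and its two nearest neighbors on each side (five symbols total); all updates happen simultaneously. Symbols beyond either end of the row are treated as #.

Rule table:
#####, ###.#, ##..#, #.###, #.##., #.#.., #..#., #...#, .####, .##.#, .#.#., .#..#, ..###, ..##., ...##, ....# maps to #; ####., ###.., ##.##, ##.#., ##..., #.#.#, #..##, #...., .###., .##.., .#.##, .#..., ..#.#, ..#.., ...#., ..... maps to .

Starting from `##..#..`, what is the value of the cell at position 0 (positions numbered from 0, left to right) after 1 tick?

.

..##.#.
position 0 holds .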